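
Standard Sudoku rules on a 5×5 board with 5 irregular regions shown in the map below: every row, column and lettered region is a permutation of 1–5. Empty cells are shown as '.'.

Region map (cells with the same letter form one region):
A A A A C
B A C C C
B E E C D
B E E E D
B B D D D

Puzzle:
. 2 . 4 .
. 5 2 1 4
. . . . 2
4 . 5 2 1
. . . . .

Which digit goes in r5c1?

r2c1 = 3: row 2 has {1,2,4,5}; col 1 has {4}; region has {4} → only 3 remains.
r4c2 = 3: row 4 has {1,2,4,5}; col 2 has {2,5}; region has {2,5} → only 3 remains.
r5c2 = 1: row 5 has {}; col 2 has {2,3,5}; region has {3,4} → only 1 remains.
r1c1 = 1: row 1 has {2,4}; col 1 has {3,4}; region has {2,4,5} → only 1 remains.
r1c3 = 3: row 1 has {1,2,4}; col 3 has {2,5}; region has {1,2,4,5} → only 3 remains.
r1c5 = 5: row 1 has {1,2,3,4}; col 5 has {1,2,4}; region has {1,2,4} → only 5 remains.
r3c1 = 5: row 3 has {2}; col 1 has {1,3,4}; region has {1,3,4} → only 5 remains.
r3c2 = 4: row 3 has {2,5}; col 2 has {1,2,3,5}; region has {2,3,5} → only 4 remains.
r3c3 = 1: row 3 has {2,4,5}; col 3 has {2,3,5}; region has {2,3,4,5} → only 1 remains.
r3c4 = 3: row 3 has {1,2,4,5}; col 4 has {1,2,4}; region has {1,2,4,5} → only 3 remains.
r5c1 = 2: row 5 has {1}; col 1 has {1,3,4,5}; region has {1,3,4,5} → only 2 remains.

2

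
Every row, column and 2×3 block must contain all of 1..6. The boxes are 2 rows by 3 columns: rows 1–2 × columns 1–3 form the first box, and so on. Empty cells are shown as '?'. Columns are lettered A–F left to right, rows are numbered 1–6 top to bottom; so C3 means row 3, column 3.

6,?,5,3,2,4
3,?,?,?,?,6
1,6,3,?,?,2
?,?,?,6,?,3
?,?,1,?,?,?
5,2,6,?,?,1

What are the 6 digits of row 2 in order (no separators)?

342156

B1 = 1: row 1 has {2,3,4,5,6}; col 2 has {2,6}; box has {3,5,6} → only 1 remains.
B2 = 4: row 2 has {3,6}; col 2 has {1,2,6}; box has {1,3,5,6} → only 4 remains.
C2 = 2: row 2 has {3,4,6}; col 3 has {1,3,5,6}; box has {1,3,4,5,6} → only 2 remains.
B4 = 5: row 4 has {3,6}; col 2 has {1,2,4,6}; box has {1,3,6} → only 5 remains.
C4 = 4: row 4 has {3,5,6}; col 3 has {1,2,3,5,6}; box has {1,3,5,6} → only 4 remains.
E4 = 1: row 4 has {3,4,5,6}; col 5 has {2}; box has {2,3,6} → only 1 remains.
A5 = 4: row 5 has {1}; col 1 has {1,3,5,6}; box has {1,2,5,6} → only 4 remains.
B5 = 3: row 5 has {1,4}; col 2 has {1,2,4,5,6}; box has {1,2,4,5,6} → only 3 remains.
F5 = 5: row 5 has {1,3,4}; col 6 has {1,2,3,4,6}; box has {1} → only 5 remains.
D6 = 4: row 6 has {1,2,5,6}; col 4 has {3,6}; box has {1,5} → only 4 remains.
E6 = 3: row 6 has {1,2,4,5,6}; col 5 has {1,2}; box has {1,4,5} → only 3 remains.
E2 = 5: row 2 has {2,3,4,6}; col 5 has {1,2,3}; box has {2,3,4,6} → only 5 remains.
D3 = 5: row 3 has {1,2,3,6}; col 4 has {3,4,6}; box has {1,2,3,6} → only 5 remains.
E3 = 4: row 3 has {1,2,3,5,6}; col 5 has {1,2,3,5}; box has {1,2,3,5,6} → only 4 remains.
A4 = 2: row 4 has {1,3,4,5,6}; col 1 has {1,3,4,5,6}; box has {1,3,4,5,6} → only 2 remains.
D5 = 2: row 5 has {1,3,4,5}; col 4 has {3,4,5,6}; box has {1,3,4,5} → only 2 remains.
E5 = 6: row 5 has {1,2,3,4,5}; col 5 has {1,2,3,4,5}; box has {1,2,3,4,5} → only 6 remains.
D2 = 1: row 2 has {2,3,4,5,6}; col 4 has {2,3,4,5,6}; box has {2,3,4,5,6} → only 1 remains.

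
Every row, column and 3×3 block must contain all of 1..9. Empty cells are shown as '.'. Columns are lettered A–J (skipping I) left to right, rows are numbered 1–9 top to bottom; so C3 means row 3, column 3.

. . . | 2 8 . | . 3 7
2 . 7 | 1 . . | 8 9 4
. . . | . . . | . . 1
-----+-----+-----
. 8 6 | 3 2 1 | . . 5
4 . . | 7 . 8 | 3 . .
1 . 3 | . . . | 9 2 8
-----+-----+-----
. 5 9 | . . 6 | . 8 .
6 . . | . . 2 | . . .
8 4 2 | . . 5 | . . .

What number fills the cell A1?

5

F2 = 3 (sole candidate).
C5 = 5 (sole candidate).
J5 = 6 (sole candidate).
B6 = 7 (sole candidate).
F6 = 4 (sole candidate).
D7 = 4 (sole candidate).
C8 = 1 (sole candidate).
D9 = 9 (sole candidate).
J9 = 3 (sole candidate).
C1 = 4 (sole candidate).
F1 = 9 (sole candidate).
B2 = 6 (sole candidate).
E2 = 5 (sole candidate).
C3 = 8 (sole candidate).
D3 = 6 (sole candidate).
F3 = 7 (sole candidate).
H3 = 5 (sole candidate).
A4 = 9 (sole candidate).
B5 = 2 (sole candidate).
E5 = 9 (sole candidate).
H5 = 1 (sole candidate).
D6 = 5 (sole candidate).
E6 = 6 (sole candidate).
J7 = 2 (sole candidate).
B8 = 3 (sole candidate).
D8 = 8 (sole candidate).
E8 = 7 (sole candidate).
H8 = 4 (sole candidate).
J8 = 9 (sole candidate).
E9 = 1 (sole candidate).
A1 = 5: row 1 has {2,3,4,7,8,9}; col 1 has {1,2,4,6,8,9}; box has {2,4,6,7,8} → only 5 remains.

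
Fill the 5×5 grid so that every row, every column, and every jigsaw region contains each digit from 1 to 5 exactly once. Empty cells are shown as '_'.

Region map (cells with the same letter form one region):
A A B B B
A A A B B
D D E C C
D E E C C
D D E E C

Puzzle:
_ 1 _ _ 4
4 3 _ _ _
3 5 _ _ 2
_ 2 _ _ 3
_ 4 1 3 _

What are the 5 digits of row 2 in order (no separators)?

43251

R3C3 = 4 (sole candidate).
R3C4 = 1 (sole candidate).
R4C1 = 1 (sole candidate).
R4C3 = 5 (sole candidate).
R4C4 = 4 (sole candidate).
R5C1 = 2 (sole candidate).
R5C5 = 5 (sole candidate).
R1C1 = 5 (sole candidate).
R1C4 = 2 (sole candidate).
R2C3 = 2: row 2 has {3,4}; col 3 has {1,4,5}; region has {1,3,4,5} → only 2 remains.
R2C4 = 5: row 2 has {2,3,4}; col 4 has {1,2,3,4}; region has {2,4} → only 5 remains.
R2C5 = 1: row 2 has {2,3,4,5}; col 5 has {2,3,4,5}; region has {2,4,5} → only 1 remains.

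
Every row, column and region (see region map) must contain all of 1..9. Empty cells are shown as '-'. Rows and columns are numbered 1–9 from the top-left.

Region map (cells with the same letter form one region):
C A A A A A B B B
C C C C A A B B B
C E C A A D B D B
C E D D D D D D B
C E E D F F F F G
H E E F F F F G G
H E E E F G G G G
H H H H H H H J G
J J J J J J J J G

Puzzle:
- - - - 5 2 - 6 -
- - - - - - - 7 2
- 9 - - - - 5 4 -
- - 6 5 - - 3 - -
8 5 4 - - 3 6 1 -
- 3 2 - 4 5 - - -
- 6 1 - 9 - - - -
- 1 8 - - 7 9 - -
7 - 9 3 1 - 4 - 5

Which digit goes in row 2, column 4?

row 2, column 2 = 4 (sole candidate).
row 6, column 1 = 6 (sole candidate).
row 3, column 1 = 2 (hidden single in row 3).
row 4, column 9 = 4 (hidden single in row 4).
row 1, column 4 = 4 (hidden single in row 1).
row 8, column 4 = 2 (sole candidate).
row 8, column 5 = 3 (sole candidate).
row 8, column 8 = 5 (sole candidate).
row 8, column 9 = 6 (sole candidate).
row 8, column 1 = 4 (sole candidate).
row 7, column 1 = 5 (sole candidate).
row 2, column 3 = 5 (hidden single in row 2).
row 2, column 1 = 3 (hidden single in row 2).
row 3, column 3 = 7 (sole candidate).
row 1, column 3 = 3 (sole candidate).
row 1, column 2 = 7 (hidden single in row 1).
row 4, column 2 = 8 (sole candidate).
row 7, column 4 = 7 (sole candidate).
row 9, column 2 = 2 (sole candidate).
row 9, column 8 = 8 (sole candidate).
row 5, column 4 = 9 (sole candidate).
row 5, column 9 = 7 (sole candidate).
row 6, column 4 = 8 (sole candidate).
row 6, column 7 = 7 (sole candidate).
row 6, column 8 = 9 (sole candidate).
row 6, column 9 = 1 (sole candidate).
row 9, column 6 = 6 (sole candidate).
row 4, column 6 = 1 (sole candidate).
row 4, column 8 = 2 (sole candidate).
row 5, column 5 = 2 (sole candidate).
row 7, column 8 = 3 (sole candidate).
row 7, column 9 = 8 (sole candidate).
row 1, column 9 = 9 (sole candidate).
row 3, column 6 = 8 (sole candidate).
row 3, column 9 = 3 (sole candidate).
row 4, column 1 = 9 (sole candidate).
row 4, column 5 = 7 (sole candidate).
row 7, column 6 = 4 (sole candidate).
row 7, column 7 = 2 (sole candidate).
row 1, column 1 = 1 (sole candidate).
row 1, column 7 = 8 (sole candidate).
row 2, column 4 = 6: row 2 has {2,3,4,5,7}; col 4 has {2,3,4,5,7,8,9}; region has {1,2,3,4,5,7,8,9} → only 6 remains.

6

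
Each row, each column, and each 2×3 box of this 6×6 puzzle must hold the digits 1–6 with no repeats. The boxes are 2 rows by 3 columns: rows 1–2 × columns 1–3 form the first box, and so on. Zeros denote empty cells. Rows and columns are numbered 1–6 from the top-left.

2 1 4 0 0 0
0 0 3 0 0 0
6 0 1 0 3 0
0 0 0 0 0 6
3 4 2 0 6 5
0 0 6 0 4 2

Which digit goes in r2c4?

r1c5 = 5: row 1 has {1,2,4}; col 5 has {3,4,6}; box has {} → only 5 remains.
r1c6 = 3: row 1 has {1,2,4,5}; col 6 has {2,5,6}; box has {5} → only 3 remains.
r2c1 = 5: row 2 has {3}; col 1 has {2,3,6}; box has {1,2,3,4} → only 5 remains.
r2c2 = 6: row 2 has {3,5}; col 2 has {1,4}; box has {1,2,3,4,5} → only 6 remains.
r3c6 = 4: row 3 has {1,3,6}; col 6 has {2,3,5,6}; box has {3,6} → only 4 remains.
r4c1 = 4: row 4 has {6}; col 1 has {2,3,5,6}; box has {1,6} → only 4 remains.
r4c3 = 5: row 4 has {4,6}; col 3 has {1,2,3,4,6}; box has {1,4,6} → only 5 remains.
r5c4 = 1: row 5 has {2,3,4,5,6}; col 4 has {}; box has {2,4,5,6} → only 1 remains.
r6c1 = 1: row 6 has {2,4,6}; col 1 has {2,3,4,5,6}; box has {2,3,4,6} → only 1 remains.
r6c2 = 5: row 6 has {1,2,4,6}; col 2 has {1,4,6}; box has {1,2,3,4,6} → only 5 remains.
r6c4 = 3: row 6 has {1,2,4,5,6}; col 4 has {1}; box has {1,2,4,5,6} → only 3 remains.
r1c4 = 6: row 1 has {1,2,3,4,5}; col 4 has {1,3}; box has {3,5} → only 6 remains.
r2c6 = 1: row 2 has {3,5,6}; col 6 has {2,3,4,5,6}; box has {3,5,6} → only 1 remains.
r3c2 = 2: row 3 has {1,3,4,6}; col 2 has {1,4,5,6}; box has {1,4,5,6} → only 2 remains.
r3c4 = 5: row 3 has {1,2,3,4,6}; col 4 has {1,3,6}; box has {3,4,6} → only 5 remains.
r4c2 = 3: row 4 has {4,5,6}; col 2 has {1,2,4,5,6}; box has {1,2,4,5,6} → only 3 remains.
r4c4 = 2: row 4 has {3,4,5,6}; col 4 has {1,3,5,6}; box has {3,4,5,6} → only 2 remains.
r4c5 = 1: row 4 has {2,3,4,5,6}; col 5 has {3,4,5,6}; box has {2,3,4,5,6} → only 1 remains.
r2c4 = 4: row 2 has {1,3,5,6}; col 4 has {1,2,3,5,6}; box has {1,3,5,6} → only 4 remains.

4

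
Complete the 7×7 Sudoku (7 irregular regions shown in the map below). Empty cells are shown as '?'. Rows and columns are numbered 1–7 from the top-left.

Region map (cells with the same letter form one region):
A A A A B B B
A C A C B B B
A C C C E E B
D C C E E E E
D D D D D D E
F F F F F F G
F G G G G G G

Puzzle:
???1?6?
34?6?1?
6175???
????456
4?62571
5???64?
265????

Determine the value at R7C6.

R1C1 = 7 (sole candidate).
R2C3 = 2 (sole candidate).
R2C5 = 7 (sole candidate).
R2C7 = 5 (sole candidate).
R4C1 = 1 (sole candidate).
R4C3 = 3 (sole candidate).
R4C4 = 7 (sole candidate).
R5C2 = 3 (sole candidate).
R6C2 = 7 (sole candidate).
R6C3 = 1 (sole candidate).
R6C4 = 3 (sole candidate).
R6C7 = 2 (sole candidate).
R7C4 = 4 (sole candidate).
R7C6 = 3: row 7 has {2,4,5,6}; col 6 has {1,4,5,6,7}; region has {2,4,5,6} → only 3 remains.

3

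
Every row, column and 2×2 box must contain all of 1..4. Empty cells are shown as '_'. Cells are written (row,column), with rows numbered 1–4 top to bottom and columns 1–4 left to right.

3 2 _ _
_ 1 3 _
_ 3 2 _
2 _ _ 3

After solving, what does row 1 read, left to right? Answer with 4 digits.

3241

(2,1) = 4 (sole candidate).
(2,4) = 2 (sole candidate).
(3,1) = 1 (sole candidate).
(3,4) = 4 (sole candidate).
(4,2) = 4 (sole candidate).
(4,3) = 1 (sole candidate).
(1,3) = 4: row 1 has {2,3}; col 3 has {1,2,3}; box has {2,3} → only 4 remains.
(1,4) = 1: row 1 has {2,3,4}; col 4 has {2,3,4}; box has {2,3,4} → only 1 remains.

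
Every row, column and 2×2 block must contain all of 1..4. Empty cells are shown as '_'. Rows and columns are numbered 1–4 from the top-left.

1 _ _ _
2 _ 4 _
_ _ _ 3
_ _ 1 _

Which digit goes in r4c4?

r1c4 = 2 (sole candidate).
r2c2 = 3 (sole candidate).
r2c4 = 1 (sole candidate).
r3c1 = 4 (sole candidate).
r3c3 = 2 (sole candidate).
r4c1 = 3 (sole candidate).
r4c2 = 2 (sole candidate).
r4c4 = 4: row 4 has {1,2,3}; col 4 has {1,2,3}; box has {1,2,3} → only 4 remains.

4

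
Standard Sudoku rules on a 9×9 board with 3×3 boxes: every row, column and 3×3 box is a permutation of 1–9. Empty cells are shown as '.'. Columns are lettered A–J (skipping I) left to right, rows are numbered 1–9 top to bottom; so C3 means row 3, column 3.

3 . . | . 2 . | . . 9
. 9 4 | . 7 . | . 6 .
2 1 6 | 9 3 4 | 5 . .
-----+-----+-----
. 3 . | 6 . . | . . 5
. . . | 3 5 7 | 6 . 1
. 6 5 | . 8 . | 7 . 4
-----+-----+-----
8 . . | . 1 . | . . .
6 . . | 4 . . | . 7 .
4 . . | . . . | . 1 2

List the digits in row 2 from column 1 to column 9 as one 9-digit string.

594178263

A2 = 5: row 2 has {4,6,7,9}; col 1 has {2,3,4,6,8}; box has {1,2,3,4,6,9} → only 5 remains.
H3 = 8 (sole candidate).
J3 = 7 (sole candidate).
A5 = 9 (sole candidate).
H5 = 2 (sole candidate).
A6 = 1 (sole candidate).
D6 = 2 (sole candidate).
F6 = 9 (sole candidate).
H6 = 3 (sole candidate).
E8 = 9 (sole candidate).
E9 = 6 (sole candidate).
H1 = 4 (sole candidate).
J2 = 3: row 2 has {4,5,6,7,9}; col 9 has {1,2,4,5,7,9}; box has {4,5,6,7,8,9} → only 3 remains.
A4 = 7 (sole candidate).
E4 = 4 (sole candidate).
F4 = 1 (sole candidate).
H4 = 9 (sole candidate).
C5 = 8 (sole candidate).
H7 = 5 (sole candidate).
J7 = 6 (sole candidate).
J8 = 8 (sole candidate).
C1 = 7 (sole candidate).
G1 = 1 (sole candidate).
F2 = 8: row 2 has {3,4,5,6,7,9}; col 6 has {1,4,7,9}; box has {2,3,4,7,9} → only 8 remains.
G2 = 2: row 2 has {3,4,5,6,7,8,9}; col 7 has {1,5,6,7}; box has {1,3,4,5,6,7,8,9} → only 2 remains.
C4 = 2 (sole candidate).
G4 = 8 (sole candidate).
B5 = 4 (sole candidate).
D7 = 7 (sole candidate).
G8 = 3 (sole candidate).
G9 = 9 (sole candidate).
B1 = 8 (sole candidate).
D1 = 5 (sole candidate).
F1 = 6 (sole candidate).
D2 = 1: row 2 has {2,3,4,5,6,7,8,9}; col 4 has {2,3,4,5,6,7,9}; box has {2,3,4,5,6,7,8,9} → only 1 remains.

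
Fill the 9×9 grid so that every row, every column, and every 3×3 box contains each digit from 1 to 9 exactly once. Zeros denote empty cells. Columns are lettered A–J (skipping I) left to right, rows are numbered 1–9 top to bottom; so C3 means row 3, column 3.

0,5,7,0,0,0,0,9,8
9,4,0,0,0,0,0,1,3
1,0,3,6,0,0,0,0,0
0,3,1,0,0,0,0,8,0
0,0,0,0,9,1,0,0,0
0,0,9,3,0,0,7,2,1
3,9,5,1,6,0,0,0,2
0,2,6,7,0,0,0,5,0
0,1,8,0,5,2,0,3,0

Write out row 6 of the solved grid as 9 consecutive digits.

C2 = 2 (sole candidate).
B3 = 8 (sole candidate).
C5 = 4 (sole candidate).
H5 = 6 (sole candidate).
J5 = 5 (sole candidate).
B6 = 6: row 6 has {1,2,3,7,9}; col 2 has {1,2,3,4,5,8,9}; box has {1,3,4,9} → only 6 remains.
A8 = 4 (sole candidate).
J8 = 9 (sole candidate).
A9 = 7 (sole candidate).
A1 = 6 (sole candidate).
J4 = 4 (sole candidate).
B5 = 7 (sole candidate).
G5 = 3 (sole candidate).
J9 = 6 (sole candidate).
J3 = 7 (sole candidate).
G4 = 9 (sole candidate).
G9 = 4 (sole candidate).
G1 = 2 (sole candidate).
G3 = 5 (sole candidate).
H3 = 4 (sole candidate).
G7 = 8 (sole candidate).
H7 = 7 (sole candidate).
G8 = 1 (sole candidate).
D9 = 9 (sole candidate).
D1 = 4 (sole candidate).
F1 = 3 (sole candidate).
G2 = 6 (sole candidate).
E3 = 2 (sole candidate).
F3 = 9 (sole candidate).
E4 = 7 (sole candidate).
F7 = 4 (sole candidate).
F8 = 8 (sole candidate).
E1 = 1 (sole candidate).
E2 = 8 (sole candidate).
E6 = 4: row 6 has {1,2,3,6,7,9}; col 5 has {1,2,5,6,7,8,9}; box has {1,3,7,9} → only 4 remains.
F6 = 5: row 6 has {1,2,3,4,6,7,9}; col 6 has {1,2,3,4,8,9}; box has {1,3,4,7,9} → only 5 remains.
E8 = 3 (sole candidate).
D2 = 5 (sole candidate).
F2 = 7 (sole candidate).
D4 = 2 (sole candidate).
F4 = 6 (sole candidate).
D5 = 8 (sole candidate).
A6 = 8: row 6 has {1,2,3,4,5,6,7,9}; col 1 has {1,3,4,6,7,9}; box has {1,3,4,6,7,9} → only 8 remains.

869345721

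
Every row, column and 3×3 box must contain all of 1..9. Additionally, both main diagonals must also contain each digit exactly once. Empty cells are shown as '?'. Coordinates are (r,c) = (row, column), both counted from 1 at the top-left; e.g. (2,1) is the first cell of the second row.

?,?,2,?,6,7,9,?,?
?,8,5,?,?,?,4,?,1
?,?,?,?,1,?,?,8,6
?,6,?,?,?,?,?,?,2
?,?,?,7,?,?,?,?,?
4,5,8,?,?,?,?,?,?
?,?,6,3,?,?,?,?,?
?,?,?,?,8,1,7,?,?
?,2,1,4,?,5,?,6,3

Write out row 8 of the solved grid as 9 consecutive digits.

534681729

(1,1) = 1: row 1 has {2,6,7,9}; col 1 has {4}; box has {2,5,8}; main diagonal has {3,8} → only 1 remains.
(1,9) = 5: row 1 has {1,2,6,7,9}; col 9 has {1,2,3,6}; box has {1,4,6,8,9}; anti-diagonal has {6} → only 5 remains.
(9,7) = 8: row 9 has {1,2,3,4,5,6}; col 7 has {4,7,9}; box has {3,6,7} → only 8 remains.
(1,4) = 8: row 1 has {1,2,5,6,7,9}; col 4 has {3,4,7}; box has {1,6,7} → only 8 remains.
(1,8) = 3: row 1 has {1,2,5,6,7,8,9}; col 8 has {6,8}; box has {1,4,5,6,8,9} → only 3 remains.
(3,7) = 2: row 3 has {1,6,8}; col 7 has {4,7,8,9}; box has {1,3,4,5,6,8,9}; anti-diagonal has {5,6} → only 2 remains.
(7,7) = 5: row 7 has {3,6}; col 7 has {2,4,7,8,9}; box has {3,6,7,8}; main diagonal has {1,3,8} → only 5 remains.
(1,2) = 4: row 1 has {1,2,3,5,6,7,8,9}; col 2 has {2,5,6,8}; box has {1,2,5,8} → only 4 remains.
(2,8) = 7: row 2 has {1,4,5,8}; col 8 has {3,6,8}; box has {1,2,3,4,5,6,8,9}; anti-diagonal has {2,5,6} → only 7 remains.
(4,4) = 9: row 4 has {2,6}; col 4 has {3,4,7,8}; box has {7}; main diagonal has {1,3,5,8} → only 9 remains.
(5,5) = 4: row 5 has {7}; col 5 has {1,6,8}; box has {7,9}; main diagonal has {1,3,5,8,9}; anti-diagonal has {2,5,6,7} → only 4 remains.
(6,4) = 1: row 6 has {4,5,8}; col 4 has {3,4,7,8,9}; box has {4,7,9}; anti-diagonal has {2,4,5,6,7} → only 1 remains.
(6,8) = 9: row 6 has {1,4,5,8}; col 8 has {3,6,7,8}; box has {2} → only 9 remains.
(6,9) = 7: row 6 has {1,4,5,8,9}; col 9 has {1,2,3,5,6}; box has {2,9} → only 7 remains.
(8,8) = 2: row 8 has {1,7,8}; col 8 has {3,6,7,8,9}; box has {3,5,6,7,8}; main diagonal has {1,3,4,5,8,9} → only 2 remains.
(9,1) = 9: row 9 has {1,2,3,4,5,6,8}; col 1 has {1,4}; box has {1,2,6}; anti-diagonal has {1,2,4,5,6,7} → only 9 remains.
(9,5) = 7: row 9 has {1,2,3,4,5,6,8,9}; col 5 has {1,4,6,8}; box has {1,3,4,5,8} → only 7 remains.
(2,4) = 2: row 2 has {1,4,5,7,8}; col 4 has {1,3,4,7,8,9}; box has {1,6,7,8} → only 2 remains.
(3,3) = 7: row 3 has {1,2,6,8}; col 3 has {1,2,5,6,8}; box has {1,2,4,5,8}; main diagonal has {1,2,3,4,5,8,9} → only 7 remains.
(3,4) = 5: row 3 has {1,2,6,7,8}; col 4 has {1,2,3,4,7,8,9}; box has {1,2,6,7,8} → only 5 remains.
(4,3) = 3: row 4 has {2,6,9}; col 3 has {1,2,5,6,7,8}; box has {4,5,6,8} → only 3 remains.
(4,5) = 5: row 4 has {2,3,6,9}; col 5 has {1,4,6,7,8}; box has {1,4,7,9} → only 5 remains.
(4,6) = 8: row 4 has {2,3,5,6,9}; col 6 has {1,5,7}; box has {1,4,5,7,9}; anti-diagonal has {1,2,4,5,6,7,9} → only 8 remains.
(4,7) = 1: row 4 has {2,3,5,6,8,9}; col 7 has {2,4,5,7,8,9}; box has {2,7,9} → only 1 remains.
(4,8) = 4: row 4 has {1,2,3,5,6,8,9}; col 8 has {2,3,6,7,8,9}; box has {1,2,7,9} → only 4 remains.
(5,1) = 2: row 5 has {4,7}; col 1 has {1,4,9}; box has {3,4,5,6,8} → only 2 remains.
(5,3) = 9: row 5 has {2,4,7}; col 3 has {1,2,3,5,6,7,8}; box has {2,3,4,5,6,8} → only 9 remains.
(5,8) = 5: row 5 has {2,4,7,9}; col 8 has {2,3,4,6,7,8,9}; box has {1,2,4,7,9} → only 5 remains.
(5,9) = 8: row 5 has {2,4,5,7,9}; col 9 has {1,2,3,5,6,7}; box has {1,2,4,5,7,9} → only 8 remains.
(6,6) = 6: row 6 has {1,4,5,7,8,9}; col 6 has {1,5,7,8}; box has {1,4,5,7,8,9}; main diagonal has {1,2,3,4,5,7,8,9} → only 6 remains.
(6,7) = 3: row 6 has {1,4,5,6,7,8,9}; col 7 has {1,2,4,5,7,8,9}; box has {1,2,4,5,7,8,9} → only 3 remains.
(7,2) = 7: row 7 has {3,5,6}; col 2 has {2,4,5,6,8}; box has {1,2,6,9} → only 7 remains.
(7,8) = 1: row 7 has {3,5,6,7}; col 8 has {2,3,4,5,6,7,8,9}; box has {2,3,5,6,7,8} → only 1 remains.
(8,2) = 3: row 8 has {1,2,7,8}; col 2 has {2,4,5,6,7,8}; box has {1,2,6,7,9}; anti-diagonal has {1,2,4,5,6,7,8,9} → only 3 remains.
(8,3) = 4: row 8 has {1,2,3,7,8}; col 3 has {1,2,3,5,6,7,8,9}; box has {1,2,3,6,7,9} → only 4 remains.
(8,4) = 6: row 8 has {1,2,3,4,7,8}; col 4 has {1,2,3,4,5,7,8,9}; box has {1,3,4,5,7,8} → only 6 remains.
(8,9) = 9: row 8 has {1,2,3,4,6,7,8}; col 9 has {1,2,3,5,6,7,8}; box has {1,2,3,5,6,7,8} → only 9 remains.
(3,1) = 3: row 3 has {1,2,5,6,7,8}; col 1 has {1,2,4,9}; box has {1,2,4,5,7,8} → only 3 remains.
(3,2) = 9: row 3 has {1,2,3,5,6,7,8}; col 2 has {2,3,4,5,6,7,8}; box has {1,2,3,4,5,7,8} → only 9 remains.
(3,6) = 4: row 3 has {1,2,3,5,6,7,8,9}; col 6 has {1,5,6,7,8}; box has {1,2,5,6,7,8} → only 4 remains.
(4,1) = 7: row 4 has {1,2,3,4,5,6,8,9}; col 1 has {1,2,3,4,9}; box has {2,3,4,5,6,8,9} → only 7 remains.
(5,2) = 1: row 5 has {2,4,5,7,8,9}; col 2 has {2,3,4,5,6,7,8,9}; box has {2,3,4,5,6,7,8,9} → only 1 remains.
(5,6) = 3: row 5 has {1,2,4,5,7,8,9}; col 6 has {1,4,5,6,7,8}; box has {1,4,5,6,7,8,9} → only 3 remains.
(5,7) = 6: row 5 has {1,2,3,4,5,7,8,9}; col 7 has {1,2,3,4,5,7,8,9}; box has {1,2,3,4,5,7,8,9} → only 6 remains.
(6,5) = 2: row 6 has {1,3,4,5,6,7,8,9}; col 5 has {1,4,5,6,7,8}; box has {1,3,4,5,6,7,8,9} → only 2 remains.
(7,1) = 8: row 7 has {1,3,5,6,7}; col 1 has {1,2,3,4,7,9}; box has {1,2,3,4,6,7,9} → only 8 remains.
(7,5) = 9: row 7 has {1,3,5,6,7,8}; col 5 has {1,2,4,5,6,7,8}; box has {1,3,4,5,6,7,8} → only 9 remains.
(7,6) = 2: row 7 has {1,3,5,6,7,8,9}; col 6 has {1,3,4,5,6,7,8}; box has {1,3,4,5,6,7,8,9} → only 2 remains.
(7,9) = 4: row 7 has {1,2,3,5,6,7,8,9}; col 9 has {1,2,3,5,6,7,8,9}; box has {1,2,3,5,6,7,8,9} → only 4 remains.
(8,1) = 5: row 8 has {1,2,3,4,6,7,8,9}; col 1 has {1,2,3,4,7,8,9}; box has {1,2,3,4,6,7,8,9} → only 5 remains.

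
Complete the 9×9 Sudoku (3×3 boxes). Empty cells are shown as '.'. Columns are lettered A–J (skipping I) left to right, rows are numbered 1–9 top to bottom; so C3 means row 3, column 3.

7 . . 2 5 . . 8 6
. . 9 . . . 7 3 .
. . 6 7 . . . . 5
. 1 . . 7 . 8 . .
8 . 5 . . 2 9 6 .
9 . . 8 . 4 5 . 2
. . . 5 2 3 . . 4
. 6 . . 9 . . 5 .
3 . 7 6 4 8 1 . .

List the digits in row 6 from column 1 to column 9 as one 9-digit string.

973864512

G1 = 4: row 1 has {2,5,6,7,8}; col 7 has {1,5,7,8,9}; box has {3,5,6,7,8} → only 4 remains.
J2 = 1: row 2 has {3,7,9}; col 9 has {2,4,5,6}; box has {3,4,5,6,7,8} → only 1 remains.
G3 = 2: row 3 has {5,6,7}; col 7 has {1,4,5,7,8,9}; box has {1,3,4,5,6,7,8} → only 2 remains.
H3 = 9: row 3 has {2,5,6,7}; col 8 has {3,5,6,8}; box has {1,2,3,4,5,6,7,8} → only 9 remains.
H4 = 4: row 4 has {1,7,8}; col 8 has {3,5,6,8,9}; box has {2,5,6,8,9} → only 4 remains.
J4 = 3: row 4 has {1,4,7,8}; col 9 has {1,2,4,5,6}; box has {2,4,5,6,8,9} → only 3 remains.
J5 = 7: row 5 has {2,5,6,8,9}; col 9 has {1,2,3,4,5,6}; box has {2,3,4,5,6,8,9} → only 7 remains.
C6 = 3: row 6 has {2,4,5,8,9}; col 3 has {5,6,7,9}; box has {1,5,8,9} → only 3 remains.
H6 = 1: row 6 has {2,3,4,5,8,9}; col 8 has {3,4,5,6,8,9}; box has {2,3,4,5,6,7,8,9} → only 1 remains.
A7 = 1: row 7 has {2,3,4,5}; col 1 has {3,7,8,9}; box has {3,6,7} → only 1 remains.
C7 = 8: row 7 has {1,2,3,4,5}; col 3 has {3,5,6,7,9}; box has {1,3,6,7} → only 8 remains.
G7 = 6: row 7 has {1,2,3,4,5,8}; col 7 has {1,2,4,5,7,8,9}; box has {1,4,5} → only 6 remains.
H7 = 7: row 7 has {1,2,3,4,5,6,8}; col 8 has {1,3,4,5,6,8,9}; box has {1,4,5,6} → only 7 remains.
D8 = 1: row 8 has {5,6,9}; col 4 has {2,5,6,7,8}; box has {2,3,4,5,6,8,9} → only 1 remains.
F8 = 7: row 8 has {1,5,6,9}; col 6 has {2,3,4,8}; box has {1,2,3,4,5,6,8,9} → only 7 remains.
G8 = 3: row 8 has {1,5,6,7,9}; col 7 has {1,2,4,5,6,7,8,9}; box has {1,4,5,6,7} → only 3 remains.
J8 = 8: row 8 has {1,3,5,6,7,9}; col 9 has {1,2,3,4,5,6,7}; box has {1,3,4,5,6,7} → only 8 remains.
H9 = 2: row 9 has {1,3,4,6,7,8}; col 8 has {1,3,4,5,6,7,8,9}; box has {1,3,4,5,6,7,8} → only 2 remains.
J9 = 9: row 9 has {1,2,3,4,6,7,8}; col 9 has {1,2,3,4,5,6,7,8}; box has {1,2,3,4,5,6,7,8} → only 9 remains.
B1 = 3: row 1 has {2,4,5,6,7,8}; col 2 has {1,6}; box has {6,7,9} → only 3 remains.
C1 = 1: row 1 has {2,3,4,5,6,7,8}; col 3 has {3,5,6,7,8,9}; box has {3,6,7,9} → only 1 remains.
F1 = 9: row 1 has {1,2,3,4,5,6,7,8}; col 6 has {2,3,4,7,8}; box has {2,5,7} → only 9 remains.
D2 = 4: row 2 has {1,3,7,9}; col 4 has {1,2,5,6,7,8}; box has {2,5,7,9} → only 4 remains.
F2 = 6: row 2 has {1,3,4,7,9}; col 6 has {2,3,4,7,8,9}; box has {2,4,5,7,9} → only 6 remains.
A3 = 4: row 3 has {2,5,6,7,9}; col 1 has {1,3,7,8,9}; box has {1,3,6,7,9} → only 4 remains.
B3 = 8: row 3 has {2,4,5,6,7,9}; col 2 has {1,3,6}; box has {1,3,4,6,7,9} → only 8 remains.
F3 = 1: row 3 has {2,4,5,6,7,8,9}; col 6 has {2,3,4,6,7,8,9}; box has {2,4,5,6,7,9} → only 1 remains.
C4 = 2: row 4 has {1,3,4,7,8}; col 3 has {1,3,5,6,7,8,9}; box has {1,3,5,8,9} → only 2 remains.
D4 = 9: row 4 has {1,2,3,4,7,8}; col 4 has {1,2,4,5,6,7,8}; box has {2,4,7,8} → only 9 remains.
F4 = 5: row 4 has {1,2,3,4,7,8,9}; col 6 has {1,2,3,4,6,7,8,9}; box has {2,4,7,8,9} → only 5 remains.
B5 = 4: row 5 has {2,5,6,7,8,9}; col 2 has {1,3,6,8}; box has {1,2,3,5,8,9} → only 4 remains.
D5 = 3: row 5 has {2,4,5,6,7,8,9}; col 4 has {1,2,4,5,6,7,8,9}; box has {2,4,5,7,8,9} → only 3 remains.
E5 = 1: row 5 has {2,3,4,5,6,7,8,9}; col 5 has {2,4,5,7,9}; box has {2,3,4,5,7,8,9} → only 1 remains.
B6 = 7: row 6 has {1,2,3,4,5,8,9}; col 2 has {1,3,4,6,8}; box has {1,2,3,4,5,8,9} → only 7 remains.
E6 = 6: row 6 has {1,2,3,4,5,7,8,9}; col 5 has {1,2,4,5,7,9}; box has {1,2,3,4,5,7,8,9} → only 6 remains.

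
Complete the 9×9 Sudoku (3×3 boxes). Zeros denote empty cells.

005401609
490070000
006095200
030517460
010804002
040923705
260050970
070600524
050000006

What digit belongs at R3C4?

R3C2 = 8: row 3 has {2,5,6,9}; col 2 has {1,3,4,5,6,7,9}; box has {4,5,6,9} → only 8 remains.
R3C4 = 3: row 3 has {2,5,6,8,9}; col 4 has {4,5,6,8,9}; box has {1,4,5,7,9} → only 3 remains.

3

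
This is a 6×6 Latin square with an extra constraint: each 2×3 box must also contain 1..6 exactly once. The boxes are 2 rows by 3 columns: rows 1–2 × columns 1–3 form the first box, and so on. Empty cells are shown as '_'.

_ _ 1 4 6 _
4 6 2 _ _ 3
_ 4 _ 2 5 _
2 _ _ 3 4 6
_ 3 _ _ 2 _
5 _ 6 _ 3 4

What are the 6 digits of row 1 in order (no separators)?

row 1, column 1 = 3: row 1 has {1,4,6}; col 1 has {2,4,5}; box has {1,2,4,6} → only 3 remains.
row 1, column 2 = 5: row 1 has {1,3,4,6}; col 2 has {3,4,6}; box has {1,2,3,4,6} → only 5 remains.
row 1, column 6 = 2: row 1 has {1,3,4,5,6}; col 6 has {3,4,6}; box has {3,4,6} → only 2 remains.

351462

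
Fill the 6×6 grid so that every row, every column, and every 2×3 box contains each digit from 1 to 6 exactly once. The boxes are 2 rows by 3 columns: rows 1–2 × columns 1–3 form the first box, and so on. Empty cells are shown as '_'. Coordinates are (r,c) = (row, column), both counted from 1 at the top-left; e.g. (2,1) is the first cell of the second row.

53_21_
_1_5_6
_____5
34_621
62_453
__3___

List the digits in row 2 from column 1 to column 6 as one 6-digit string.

214536

(1,6) = 4 (sole candidate).
(2,5) = 3: row 2 has {1,5,6}; col 5 has {1,2,5}; box has {1,2,4,5,6} → only 3 remains.
(3,2) = 6 (sole candidate).
(3,4) = 3 (sole candidate).
(3,5) = 4 (sole candidate).
(4,3) = 5 (sole candidate).
(5,3) = 1 (sole candidate).
(6,1) = 4 (sole candidate).
(6,2) = 5 (sole candidate).
(6,4) = 1 (sole candidate).
(6,5) = 6 (sole candidate).
(6,6) = 2 (sole candidate).
(1,3) = 6 (sole candidate).
(2,1) = 2: row 2 has {1,3,5,6}; col 1 has {3,4,5,6}; box has {1,3,5,6} → only 2 remains.
(2,3) = 4: row 2 has {1,2,3,5,6}; col 3 has {1,3,5,6}; box has {1,2,3,5,6} → only 4 remains.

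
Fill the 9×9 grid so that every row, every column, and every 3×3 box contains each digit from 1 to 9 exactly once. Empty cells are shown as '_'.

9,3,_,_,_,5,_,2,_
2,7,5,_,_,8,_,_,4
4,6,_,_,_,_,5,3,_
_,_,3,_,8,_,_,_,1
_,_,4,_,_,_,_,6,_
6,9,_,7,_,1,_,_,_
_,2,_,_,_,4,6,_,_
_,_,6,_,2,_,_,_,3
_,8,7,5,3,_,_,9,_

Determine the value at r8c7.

1

r2c8 = 1 (sole candidate).
r4c2 = 5 (sole candidate).
r5c2 = 1 (sole candidate).
r8c2 = 4 (sole candidate).
r9c1 = 1 (sole candidate).
r9c6 = 6 (sole candidate).
r9c9 = 2 (sole candidate).
r2c7 = 9 (sole candidate).
r4c1 = 7 (sole candidate).
r4c8 = 4 (sole candidate).
r5c1 = 8 (sole candidate).
r6c3 = 2 (sole candidate).
r7c3 = 9 (sole candidate).
r8c1 = 5 (sole candidate).
r9c7 = 4 (sole candidate).
r2c5 = 6 (sole candidate).
r4c7 = 2 (sole candidate).
r7c1 = 3 (sole candidate).
r2c4 = 3 (sole candidate).
r4c6 = 9 (sole candidate).
r5c4 = 2 (sole candidate).
r5c5 = 5 (sole candidate).
r5c6 = 3 (sole candidate).
r5c7 = 7 (sole candidate).
r5c9 = 9 (sole candidate).
r6c5 = 4 (sole candidate).
r8c6 = 7 (sole candidate).
r8c8 = 8 (sole candidate).
r1c7 = 8 (sole candidate).
r3c6 = 2 (sole candidate).
r3c9 = 7 (sole candidate).
r4c4 = 6 (sole candidate).
r6c7 = 3 (sole candidate).
r6c8 = 5 (sole candidate).
r6c9 = 8 (sole candidate).
r7c5 = 1 (sole candidate).
r7c8 = 7 (sole candidate).
r7c9 = 5 (sole candidate).
r8c4 = 9 (sole candidate).
r8c7 = 1: row 8 has {2,3,4,5,6,7,8,9}; col 7 has {2,3,4,5,6,7,8,9}; box has {2,3,4,5,6,7,8,9} → only 1 remains.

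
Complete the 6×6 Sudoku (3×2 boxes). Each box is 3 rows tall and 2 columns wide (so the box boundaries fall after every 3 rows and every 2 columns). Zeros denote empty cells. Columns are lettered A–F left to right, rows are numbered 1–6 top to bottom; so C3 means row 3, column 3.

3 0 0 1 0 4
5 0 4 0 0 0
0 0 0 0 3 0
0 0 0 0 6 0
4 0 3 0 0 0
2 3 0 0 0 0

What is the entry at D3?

2

A4 = 1 (sole candidate).
B4 = 5 (sole candidate).
C4 = 2 (sole candidate).
D4 = 4 (sole candidate).
F4 = 3 (sole candidate).
B5 = 6 (sole candidate).
D5 = 5 (sole candidate).
D6 = 6 (sole candidate).
B1 = 2 (sole candidate).
E1 = 5 (sole candidate).
B2 = 1 (sole candidate).
E2 = 2 (sole candidate).
F2 = 6 (sole candidate).
A3 = 6 (sole candidate).
B3 = 4 (sole candidate).
C3 = 5 (sole candidate).
D3 = 2: row 3 has {3,4,5,6}; col 4 has {1,4,5,6}; box has {1,4,5} → only 2 remains.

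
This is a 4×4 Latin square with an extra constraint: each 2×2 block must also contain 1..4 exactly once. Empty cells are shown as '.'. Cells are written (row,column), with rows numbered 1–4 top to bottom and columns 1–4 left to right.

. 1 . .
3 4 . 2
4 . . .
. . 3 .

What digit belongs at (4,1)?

(1,1) = 2: row 1 has {1}; col 1 has {3,4}; box has {1,3,4} → only 2 remains.
(1,3) = 4: row 1 has {1,2}; col 3 has {3}; box has {2} → only 4 remains.
(1,4) = 3: row 1 has {1,2,4}; col 4 has {2}; box has {2,4} → only 3 remains.
(2,3) = 1: row 2 has {2,3,4}; col 3 has {3,4}; box has {2,3,4} → only 1 remains.
(3,3) = 2: row 3 has {4}; col 3 has {1,3,4}; box has {3} → only 2 remains.
(3,4) = 1: row 3 has {2,4}; col 4 has {2,3}; box has {2,3} → only 1 remains.
(4,1) = 1: row 4 has {3}; col 1 has {2,3,4}; box has {4} → only 1 remains.

1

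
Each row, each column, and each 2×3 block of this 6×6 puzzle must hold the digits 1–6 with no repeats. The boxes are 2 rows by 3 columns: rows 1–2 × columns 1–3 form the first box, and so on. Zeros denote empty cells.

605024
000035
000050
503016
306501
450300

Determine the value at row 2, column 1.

row 1, column 4 = 1: row 1 has {2,4,5,6}; col 4 has {3,5}; box has {2,3,4,5} → only 1 remains.
row 2, column 4 = 6: row 2 has {3,5}; col 4 has {1,3,5}; box has {1,2,3,4,5} → only 6 remains.
row 5, column 2 = 2: row 5 has {1,3,5,6}; col 2 has {5}; box has {3,4,5,6} → only 2 remains.
row 5, column 5 = 4: row 5 has {1,2,3,5,6}; col 5 has {1,2,3,5}; box has {1,3,5} → only 4 remains.
row 6, column 3 = 1: row 6 has {3,4,5}; col 3 has {3,5,6}; box has {2,3,4,5,6} → only 1 remains.
row 6, column 5 = 6: row 6 has {1,3,4,5}; col 5 has {1,2,3,4,5}; box has {1,3,4,5} → only 6 remains.
row 6, column 6 = 2: row 6 has {1,3,4,5,6}; col 6 has {1,4,5,6}; box has {1,3,4,5,6} → only 2 remains.
row 1, column 2 = 3: row 1 has {1,2,4,5,6}; col 2 has {2,5}; box has {5,6} → only 3 remains.
row 3, column 6 = 3: row 3 has {5}; col 6 has {1,2,4,5,6}; box has {1,5,6} → only 3 remains.
row 4, column 2 = 4: row 4 has {1,3,5,6}; col 2 has {2,3,5}; box has {3,5} → only 4 remains.
row 4, column 4 = 2: row 4 has {1,3,4,5,6}; col 4 has {1,3,5,6}; box has {1,3,5,6} → only 2 remains.
row 2, column 2 = 1: row 2 has {3,5,6}; col 2 has {2,3,4,5}; box has {3,5,6} → only 1 remains.
row 3, column 2 = 6: row 3 has {3,5}; col 2 has {1,2,3,4,5}; box has {3,4,5} → only 6 remains.
row 3, column 3 = 2: row 3 has {3,5,6}; col 3 has {1,3,5,6}; box has {3,4,5,6} → only 2 remains.
row 3, column 4 = 4: row 3 has {2,3,5,6}; col 4 has {1,2,3,5,6}; box has {1,2,3,5,6} → only 4 remains.
row 2, column 1 = 2: row 2 has {1,3,5,6}; col 1 has {3,4,5,6}; box has {1,3,5,6} → only 2 remains.

2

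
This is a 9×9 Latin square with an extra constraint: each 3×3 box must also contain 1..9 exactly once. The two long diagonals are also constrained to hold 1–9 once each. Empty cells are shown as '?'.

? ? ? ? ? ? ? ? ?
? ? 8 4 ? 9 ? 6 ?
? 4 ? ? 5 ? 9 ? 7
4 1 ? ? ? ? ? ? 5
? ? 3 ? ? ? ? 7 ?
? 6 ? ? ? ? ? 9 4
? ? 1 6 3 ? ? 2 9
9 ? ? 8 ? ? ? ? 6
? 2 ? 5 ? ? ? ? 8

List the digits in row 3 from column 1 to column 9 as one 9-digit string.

R9C3 = 6: in row 9, 6 can only go here (every other open cell in that row sees a 6).
R9C5 = 9: in row 9, 9 can only go here (every other open cell in that row sees a 9).
R3C3 = 2: row 3 has {4,5,7,9}; col 3 has {1,3,6,8}; box has {4,8}; main diagonal has {8} → only 2 remains.
R5C5 = 4: row 5 has {3,7}; col 5 has {3,5,9}; box has {}; main diagonal has {2,8}; anti-diagonal has {1,6,9} → only 4 remains.
R7C6 = 4: in row 7, 4 can only go here (every other open cell in that row sees a 4).
R8C3 = 4: in column 3, 4 can only go here (every other open cell in that column sees a 4).
R1C1 = 6: in main diagonal, 6 can only go here (every other open cell in that diagonal sees a 6).
R4C4 = 9: in main diagonal, 9 can only go here (every other open cell in that diagonal sees a 9).
R4C3 = 7: row 4 has {1,4,5,9}; col 3 has {1,2,3,4,6,8}; box has {1,3,4,6} → only 7 remains.
R6C3 = 5: row 6 has {4,6,9}; col 3 has {1,2,3,4,6,7,8}; box has {1,3,4,6,7} → only 5 remains.
R1C3 = 9: row 1 has {6}; col 3 has {1,2,3,4,5,6,7,8}; box has {2,4,6,8} → only 9 remains.
R3C6 = 6: in row 3, 6 can only go here (every other open cell in that row sees a 6).
R3C8 = 8: in row 3, 8 can only go here (every other open cell in that row sees an 8).
R4C8 = 3: row 4 has {1,4,5,7,9}; col 8 has {2,6,7,8,9}; box has {4,5,7,9} → only 3 remains.
R5C6 = 5: in row 5, 5 can only go here (every other open cell in that row sees a 5).
R5C7 = 6: in row 5, 6 can only go here (every other open cell in that row sees a 6).
R5C2 = 9: in row 5, 9 can only go here (every other open cell in that row sees a 9).
R4C5 = 6: in row 4, 6 can only go here (every other open cell in that row sees a 6).
R5C1 = 8: in row 5, 8 can only go here (every other open cell in that row sees an 8).
R6C1 = 2: row 6 has {4,5,6,9}; col 1 has {4,6,8,9}; box has {1,3,4,5,6,7,8,9} → only 2 remains.
R7C2 = 8: in row 7, 8 can only go here (every other open cell in that row sees an 8).
R8C2 = 5: in anti-diagonal, 5 can only go here (every other open cell in that diagonal sees a 5).
R4C6 = 8: in anti-diagonal, 8 can only go here (every other open cell in that diagonal sees an 8).
R4C7 = 2: row 4 has {1,3,4,5,6,7,8,9}; col 7 has {6,9}; box has {3,4,5,6,7,9} → only 2 remains.
R5C9 = 1: row 5 has {3,4,5,6,7,8,9}; col 9 has {4,5,6,7,8,9}; box has {2,3,4,5,6,7,9} → only 1 remains.
R6C7 = 8: row 6 has {2,4,5,6,9}; col 7 has {2,6,9}; box has {1,2,3,4,5,6,7,9} → only 8 remains.
R7C1 = 7: row 7 has {1,2,3,4,6,8,9}; col 1 has {2,4,6,8,9}; box has {1,2,4,5,6,8,9} → only 7 remains.
R7C7 = 5: row 7 has {1,2,3,4,6,7,8,9}; col 7 has {2,6,8,9}; box has {2,6,8,9}; main diagonal has {2,4,6,8,9} → only 5 remains.
R8C8 = 1: row 8 has {4,5,6,8,9}; col 8 has {2,3,6,7,8,9}; box has {2,5,6,8,9}; main diagonal has {2,4,5,6,8,9} → only 1 remains.
R9C1 = 3: row 9 has {2,5,6,8,9}; col 1 has {2,4,6,7,8,9}; box has {1,2,4,5,6,7,8,9}; anti-diagonal has {1,4,5,6,8,9} → only 3 remains.
R9C8 = 4: row 9 has {2,3,5,6,8,9}; col 8 has {1,2,3,6,7,8,9}; box has {1,2,5,6,8,9} → only 4 remains.
R1C8 = 5: row 1 has {6,9}; col 8 has {1,2,3,4,6,7,8,9}; box has {6,7,8,9} → only 5 remains.
R1C9 = 2: row 1 has {5,6,9}; col 9 has {1,4,5,6,7,8,9}; box has {5,6,7,8,9}; anti-diagonal has {1,3,4,5,6,8,9} → only 2 remains.
R2C9 = 3: row 2 has {4,6,8,9}; col 9 has {1,2,4,5,6,7,8,9}; box has {2,5,6,7,8,9} → only 3 remains.
R3C1 = 1: row 3 has {2,4,5,6,7,8,9}; col 1 has {2,3,4,6,7,8,9}; box has {2,4,6,8,9} → only 1 remains.
R3C4 = 3: row 3 has {1,2,4,5,6,7,8,9}; col 4 has {4,5,6,8,9}; box has {4,5,6,9} → only 3 remains.

142356987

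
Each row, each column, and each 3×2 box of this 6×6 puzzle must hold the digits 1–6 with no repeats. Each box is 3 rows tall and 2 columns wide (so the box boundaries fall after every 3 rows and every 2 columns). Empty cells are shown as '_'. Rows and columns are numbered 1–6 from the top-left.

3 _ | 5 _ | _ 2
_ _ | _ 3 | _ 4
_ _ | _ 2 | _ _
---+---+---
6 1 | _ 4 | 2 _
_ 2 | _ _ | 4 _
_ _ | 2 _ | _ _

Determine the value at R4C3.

3

R4C3 = 3: row 4 has {1,2,4,6}; col 3 has {2,5}; box has {2,4} → only 3 remains.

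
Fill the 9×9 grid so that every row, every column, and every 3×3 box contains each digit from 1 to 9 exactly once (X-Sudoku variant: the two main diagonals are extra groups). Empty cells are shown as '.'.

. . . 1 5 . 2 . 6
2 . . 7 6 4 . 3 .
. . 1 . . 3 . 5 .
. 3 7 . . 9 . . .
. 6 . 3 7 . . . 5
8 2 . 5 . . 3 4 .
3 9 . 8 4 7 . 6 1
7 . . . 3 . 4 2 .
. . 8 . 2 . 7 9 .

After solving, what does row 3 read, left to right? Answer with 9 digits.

671293854

row 1, column 6 = 8: row 1 has {1,2,5,6}; col 6 has {3,4,7,9}; box has {1,3,4,5,6,7} → only 8 remains.
row 1, column 8 = 7: row 1 has {1,2,5,6,8}; col 8 has {2,3,4,5,6,9}; box has {2,3,5,6} → only 7 remains.
row 3, column 5 = 9: row 3 has {1,3,5}; col 5 has {2,3,4,5,6,7}; box has {1,3,4,5,6,7,8} → only 9 remains.
row 3, column 7 = 8: row 3 has {1,3,5,9}; col 7 has {2,3,4,7}; box has {2,3,5,6,7}; anti-diagonal has {3,5,6,7,9} → only 8 remains.
row 3, column 9 = 4: row 3 has {1,3,5,8,9}; col 9 has {1,5,6}; box has {2,3,5,6,7,8} → only 4 remains.
row 6, column 3 = 9: row 6 has {2,3,4,5,8}; col 3 has {1,7,8}; box has {2,3,6,7,8} → only 9 remains.
row 6, column 5 = 1: row 6 has {2,3,4,5,8,9}; col 5 has {2,3,4,5,6,7,9}; box has {3,5,7,9} → only 1 remains.
row 6, column 6 = 6: row 6 has {1,2,3,4,5,8,9}; col 6 has {3,4,7,8,9}; box has {1,3,5,7,9}; main diagonal has {1,2,7} → only 6 remains.
row 6, column 9 = 7: row 6 has {1,2,3,4,5,6,8,9}; col 9 has {1,4,5,6}; box has {3,4,5} → only 7 remains.
row 7, column 3 = 2: row 7 has {1,3,4,6,7,8,9}; col 3 has {1,7,8,9}; box has {3,7,8,9}; anti-diagonal has {3,5,6,7,8,9} → only 2 remains.
row 7, column 7 = 5: row 7 has {1,2,3,4,6,7,8,9}; col 7 has {2,3,4,7,8}; box has {1,2,4,6,7,9}; main diagonal has {1,2,6,7} → only 5 remains.
row 8, column 2 = 1: row 8 has {2,3,4,7}; col 2 has {2,3,6,9}; box has {2,3,7,8,9}; anti-diagonal has {2,3,5,6,7,8,9} → only 1 remains.
row 8, column 6 = 5: row 8 has {1,2,3,4,7}; col 6 has {3,4,6,7,8,9}; box has {2,3,4,7,8} → only 5 remains.
row 8, column 9 = 8: row 8 has {1,2,3,4,5,7}; col 9 has {1,4,5,6,7}; box has {1,2,4,5,6,7,9} → only 8 remains.
row 9, column 1 = 4: row 9 has {2,7,8,9}; col 1 has {2,3,7,8}; box has {1,2,3,7,8,9}; anti-diagonal has {1,2,3,5,6,7,8,9} → only 4 remains.
row 9, column 2 = 5: row 9 has {2,4,7,8,9}; col 2 has {1,2,3,6,9}; box has {1,2,3,4,7,8,9} → only 5 remains.
row 9, column 4 = 6: row 9 has {2,4,5,7,8,9}; col 4 has {1,3,5,7,8}; box has {2,3,4,5,7,8} → only 6 remains.
row 9, column 6 = 1: row 9 has {2,4,5,6,7,8,9}; col 6 has {3,4,5,6,7,8,9}; box has {2,3,4,5,6,7,8} → only 1 remains.
row 9, column 9 = 3: row 9 has {1,2,4,5,6,7,8,9}; col 9 has {1,4,5,6,7,8}; box has {1,2,4,5,6,7,8,9}; main diagonal has {1,2,5,6,7} → only 3 remains.
row 1, column 1 = 9: row 1 has {1,2,5,6,7,8}; col 1 has {2,3,4,7,8}; box has {1,2}; main diagonal has {1,2,3,5,6,7} → only 9 remains.
row 1, column 2 = 4: row 1 has {1,2,5,6,7,8,9}; col 2 has {1,2,3,5,6,9}; box has {1,2,9} → only 4 remains.
row 1, column 3 = 3: row 1 has {1,2,4,5,6,7,8,9}; col 3 has {1,2,7,8,9}; box has {1,2,4,9} → only 3 remains.
row 2, column 2 = 8: row 2 has {2,3,4,6,7}; col 2 has {1,2,3,4,5,6,9}; box has {1,2,3,4,9}; main diagonal has {1,2,3,5,6,7,9} → only 8 remains.
row 2, column 3 = 5: row 2 has {2,3,4,6,7,8}; col 3 has {1,2,3,7,8,9}; box has {1,2,3,4,8,9} → only 5 remains.
row 2, column 9 = 9: row 2 has {2,3,4,5,6,7,8}; col 9 has {1,3,4,5,6,7,8}; box has {2,3,4,5,6,7,8} → only 9 remains.
row 3, column 1 = 6: row 3 has {1,3,4,5,8,9}; col 1 has {2,3,4,7,8,9}; box has {1,2,3,4,5,8,9} → only 6 remains.
row 3, column 2 = 7: row 3 has {1,3,4,5,6,8,9}; col 2 has {1,2,3,4,5,6,8,9}; box has {1,2,3,4,5,6,8,9} → only 7 remains.
row 3, column 4 = 2: row 3 has {1,3,4,5,6,7,8,9}; col 4 has {1,3,5,6,7,8}; box has {1,3,4,5,6,7,8,9} → only 2 remains.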